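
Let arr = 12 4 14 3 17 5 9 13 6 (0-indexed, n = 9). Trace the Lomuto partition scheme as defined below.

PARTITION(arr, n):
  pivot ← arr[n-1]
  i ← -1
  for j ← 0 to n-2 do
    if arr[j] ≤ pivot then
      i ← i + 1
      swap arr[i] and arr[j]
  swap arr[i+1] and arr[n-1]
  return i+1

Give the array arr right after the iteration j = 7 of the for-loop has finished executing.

pivot = arr[8] = 6; i = -1
j=0: arr[0]=12 > 6 → no swap
j=1: arr[1]=4 ≤ 6 → i=0, swap arr[0],arr[1] → 4 12 14 3 17 5 9 13 6
j=2: arr[2]=14 > 6 → no swap
j=3: arr[3]=3 ≤ 6 → i=1, swap arr[1],arr[3] → 4 3 14 12 17 5 9 13 6
j=4: arr[4]=17 > 6 → no swap
j=5: arr[5]=5 ≤ 6 → i=2, swap arr[2],arr[5] → 4 3 5 12 17 14 9 13 6
j=6: arr[6]=9 > 6 → no swap
j=7: arr[7]=13 > 6 → no swap
(after j=7) arr = 4 3 5 12 17 14 9 13 6

4 3 5 12 17 14 9 13 6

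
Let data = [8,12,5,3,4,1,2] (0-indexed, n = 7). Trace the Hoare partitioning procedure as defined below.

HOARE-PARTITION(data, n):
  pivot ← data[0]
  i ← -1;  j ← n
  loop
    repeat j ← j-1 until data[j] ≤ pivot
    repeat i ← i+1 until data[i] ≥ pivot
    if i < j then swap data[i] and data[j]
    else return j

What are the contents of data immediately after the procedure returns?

[2,1,5,3,4,12,8]

pivot = data[0] = 8; i = -1, j = 7
j→6 (data[6]=2≤8), i→0 (data[0]=8≥8); i<j, swap → [2,12,5,3,4,1,8]
j→5 (data[5]=1≤8), i→1 (data[1]=12≥8); i<j, swap → [2,1,5,3,4,12,8]
j→4, i→5; i≥j, return j=4. data = [2,1,5,3,4,12,8]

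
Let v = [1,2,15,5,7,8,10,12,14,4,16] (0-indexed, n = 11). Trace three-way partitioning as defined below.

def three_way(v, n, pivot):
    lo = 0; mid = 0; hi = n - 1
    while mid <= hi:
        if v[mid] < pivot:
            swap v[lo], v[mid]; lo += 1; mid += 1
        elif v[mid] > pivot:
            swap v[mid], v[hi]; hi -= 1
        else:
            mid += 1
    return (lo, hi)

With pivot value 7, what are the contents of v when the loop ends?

[1,2,4,5,7,10,12,14,8,16,15]

lo=0 mid=0 hi=10
1<7: swap(0,0), lo=1 mid=1 ⇒ [1,2,15,5,7,8,10,12,14,4,16]
2<7: swap(1,1), lo=2 mid=2 ⇒ [1,2,15,5,7,8,10,12,14,4,16]
15>7: swap(2,10), hi=9 ⇒ [1,2,16,5,7,8,10,12,14,4,15]
16>7: swap(2,9), hi=8 ⇒ [1,2,4,5,7,8,10,12,14,16,15]
4<7: swap(2,2), lo=3 mid=3 ⇒ [1,2,4,5,7,8,10,12,14,16,15]
5<7: swap(3,3), lo=4 mid=4 ⇒ [1,2,4,5,7,8,10,12,14,16,15]
7=7: mid=5
8>7: swap(5,8), hi=7 ⇒ [1,2,4,5,7,14,10,12,8,16,15]
14>7: swap(5,7), hi=6 ⇒ [1,2,4,5,7,12,10,14,8,16,15]
12>7: swap(5,6), hi=5 ⇒ [1,2,4,5,7,10,12,14,8,16,15]
10>7: swap(5,5), hi=4 ⇒ [1,2,4,5,7,10,12,14,8,16,15]
done. lo=4 hi=4; v=[1,2,4,5,7,10,12,14,8,16,15]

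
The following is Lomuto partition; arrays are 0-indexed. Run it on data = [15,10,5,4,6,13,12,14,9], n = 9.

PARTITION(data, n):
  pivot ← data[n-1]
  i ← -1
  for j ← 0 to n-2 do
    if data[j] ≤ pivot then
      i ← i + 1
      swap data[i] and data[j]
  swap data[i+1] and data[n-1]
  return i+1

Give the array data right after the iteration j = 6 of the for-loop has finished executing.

pivot = data[8] = 9; i = -1
j=0: data[0]=15 > 9 → no swap
j=1: data[1]=10 > 9 → no swap
j=2: data[2]=5 ≤ 9 → i=0, swap data[0],data[2] → [5,10,15,4,6,13,12,14,9]
j=3: data[3]=4 ≤ 9 → i=1, swap data[1],data[3] → [5,4,15,10,6,13,12,14,9]
j=4: data[4]=6 ≤ 9 → i=2, swap data[2],data[4] → [5,4,6,10,15,13,12,14,9]
j=5: data[5]=13 > 9 → no swap
j=6: data[6]=12 > 9 → no swap
(after j=6) data = [5,4,6,10,15,13,12,14,9]

[5,4,6,10,15,13,12,14,9]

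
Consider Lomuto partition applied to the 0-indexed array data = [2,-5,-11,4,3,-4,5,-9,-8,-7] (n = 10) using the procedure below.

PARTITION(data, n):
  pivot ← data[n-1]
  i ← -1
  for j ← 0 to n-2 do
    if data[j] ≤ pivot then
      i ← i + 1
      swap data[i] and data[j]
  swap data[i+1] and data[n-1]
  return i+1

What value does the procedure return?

pivot = data[9] = -7; i = -1
j=0: data[0]=2 > -7 → no swap
j=1: data[1]=-5 > -7 → no swap
j=2: data[2]=-11 ≤ -7 → i=0, swap data[0],data[2] → [-11,-5,2,4,3,-4,5,-9,-8,-7]
j=3: data[3]=4 > -7 → no swap
j=4: data[4]=3 > -7 → no swap
j=5: data[5]=-4 > -7 → no swap
j=6: data[6]=5 > -7 → no swap
j=7: data[7]=-9 ≤ -7 → i=1, swap data[1],data[7] → [-11,-9,2,4,3,-4,5,-5,-8,-7]
j=8: data[8]=-8 ≤ -7 → i=2, swap data[2],data[8] → [-11,-9,-8,4,3,-4,5,-5,2,-7]
final swap data[3],data[9] → [-11,-9,-8,-7,3,-4,5,-5,2,4]; return 3

3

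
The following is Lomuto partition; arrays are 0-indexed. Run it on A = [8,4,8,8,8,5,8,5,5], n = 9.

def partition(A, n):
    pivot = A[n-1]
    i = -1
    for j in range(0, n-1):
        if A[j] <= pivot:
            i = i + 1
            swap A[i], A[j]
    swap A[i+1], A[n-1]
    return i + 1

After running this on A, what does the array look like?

pivot=5, i=-1
j=0: 8>5, skip
j=1: 4≤5, i=0, swap(0,1) ⇒ [4,8,8,8,8,5,8,5,5]
j=2: 8>5, skip
j=3: 8>5, skip
j=4: 8>5, skip
j=5: 5≤5, i=1, swap(1,5) ⇒ [4,5,8,8,8,8,8,5,5]
j=6: 8>5, skip
j=7: 5≤5, i=2, swap(2,7) ⇒ [4,5,5,8,8,8,8,8,5]
swap(3,8) ⇒ [4,5,5,5,8,8,8,8,8]; return 3

[4,5,5,5,8,8,8,8,8]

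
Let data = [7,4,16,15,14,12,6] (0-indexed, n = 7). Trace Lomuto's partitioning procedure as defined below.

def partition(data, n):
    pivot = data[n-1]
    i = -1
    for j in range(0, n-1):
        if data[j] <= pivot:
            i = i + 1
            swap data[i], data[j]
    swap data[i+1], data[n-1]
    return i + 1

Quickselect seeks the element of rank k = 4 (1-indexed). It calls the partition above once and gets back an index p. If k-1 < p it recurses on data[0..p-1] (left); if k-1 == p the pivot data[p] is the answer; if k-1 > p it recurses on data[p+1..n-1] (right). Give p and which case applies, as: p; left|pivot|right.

1; right

pivot = data[6] = 6; i = -1
j=0: data[0]=7 > 6 → no swap
j=1: data[1]=4 ≤ 6 → i=0, swap data[0],data[1] → [4,7,16,15,14,12,6]
j=2: data[2]=16 > 6 → no swap
j=3: data[3]=15 > 6 → no swap
j=4: data[4]=14 > 6 → no swap
j=5: data[5]=12 > 6 → no swap
final swap data[1],data[6] → [4,6,16,15,14,12,7]; return 1
p = 1; k-1 = 3 > 1 ⇒ right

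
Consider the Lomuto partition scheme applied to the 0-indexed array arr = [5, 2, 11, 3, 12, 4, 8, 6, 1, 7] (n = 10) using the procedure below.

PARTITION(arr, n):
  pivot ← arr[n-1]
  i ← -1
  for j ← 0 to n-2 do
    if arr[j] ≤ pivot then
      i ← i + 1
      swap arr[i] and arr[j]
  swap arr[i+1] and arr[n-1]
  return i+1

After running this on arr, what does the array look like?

pivot = arr[9] = 7; i = -1
j=0: arr[0]=5 ≤ 7 → i=0, swap arr[0],arr[0] (no change) → [5, 2, 11, 3, 12, 4, 8, 6, 1, 7]
j=1: arr[1]=2 ≤ 7 → i=1, swap arr[1],arr[1] (no change) → [5, 2, 11, 3, 12, 4, 8, 6, 1, 7]
j=2: arr[2]=11 > 7 → no swap
j=3: arr[3]=3 ≤ 7 → i=2, swap arr[2],arr[3] → [5, 2, 3, 11, 12, 4, 8, 6, 1, 7]
j=4: arr[4]=12 > 7 → no swap
j=5: arr[5]=4 ≤ 7 → i=3, swap arr[3],arr[5] → [5, 2, 3, 4, 12, 11, 8, 6, 1, 7]
j=6: arr[6]=8 > 7 → no swap
j=7: arr[7]=6 ≤ 7 → i=4, swap arr[4],arr[7] → [5, 2, 3, 4, 6, 11, 8, 12, 1, 7]
j=8: arr[8]=1 ≤ 7 → i=5, swap arr[5],arr[8] → [5, 2, 3, 4, 6, 1, 8, 12, 11, 7]
final swap arr[6],arr[9] → [5, 2, 3, 4, 6, 1, 7, 12, 11, 8]; return 6

[5, 2, 3, 4, 6, 1, 7, 12, 11, 8]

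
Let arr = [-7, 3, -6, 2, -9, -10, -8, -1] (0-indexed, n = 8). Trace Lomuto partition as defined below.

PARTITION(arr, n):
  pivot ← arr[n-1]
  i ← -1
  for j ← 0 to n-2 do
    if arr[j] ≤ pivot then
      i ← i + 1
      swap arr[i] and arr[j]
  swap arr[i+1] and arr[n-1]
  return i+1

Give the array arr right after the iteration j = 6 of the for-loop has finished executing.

pivot = arr[7] = -1; i = -1
j=0: arr[0]=-7 ≤ -1 → i=0, swap arr[0],arr[0] (no change) → [-7, 3, -6, 2, -9, -10, -8, -1]
j=1: arr[1]=3 > -1 → no swap
j=2: arr[2]=-6 ≤ -1 → i=1, swap arr[1],arr[2] → [-7, -6, 3, 2, -9, -10, -8, -1]
j=3: arr[3]=2 > -1 → no swap
j=4: arr[4]=-9 ≤ -1 → i=2, swap arr[2],arr[4] → [-7, -6, -9, 2, 3, -10, -8, -1]
j=5: arr[5]=-10 ≤ -1 → i=3, swap arr[3],arr[5] → [-7, -6, -9, -10, 3, 2, -8, -1]
j=6: arr[6]=-8 ≤ -1 → i=4, swap arr[4],arr[6] → [-7, -6, -9, -10, -8, 2, 3, -1]
(after j=6) arr = [-7, -6, -9, -10, -8, 2, 3, -1]

[-7, -6, -9, -10, -8, 2, 3, -1]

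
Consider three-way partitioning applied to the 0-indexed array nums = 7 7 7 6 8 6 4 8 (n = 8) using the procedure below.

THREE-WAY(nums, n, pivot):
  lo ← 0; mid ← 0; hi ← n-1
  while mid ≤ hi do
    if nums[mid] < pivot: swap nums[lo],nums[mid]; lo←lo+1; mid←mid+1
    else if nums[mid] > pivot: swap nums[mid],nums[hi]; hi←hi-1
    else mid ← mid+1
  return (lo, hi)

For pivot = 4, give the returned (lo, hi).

(0, 0)

pivot = 4; lo=0, mid=0, hi=7
nums[mid]=7>4: swap nums[0],nums[7]; hi=6 → 8 7 7 6 8 6 4 7
nums[mid]=8>4: swap nums[0],nums[6]; hi=5 → 4 7 7 6 8 6 8 7
nums[mid]=4=4: mid=1
nums[mid]=7>4: swap nums[1],nums[5]; hi=4 → 4 6 7 6 8 7 8 7
nums[mid]=6>4: swap nums[1],nums[4]; hi=3 → 4 8 7 6 6 7 8 7
nums[mid]=8>4: swap nums[1],nums[3]; hi=2 → 4 6 7 8 6 7 8 7
nums[mid]=6>4: swap nums[1],nums[2]; hi=1 → 4 7 6 8 6 7 8 7
nums[mid]=7>4: swap nums[1],nums[1]; hi=0 → 4 7 6 8 6 7 8 7
end: lo=0, hi=0; nums = 4 7 6 8 6 7 8 7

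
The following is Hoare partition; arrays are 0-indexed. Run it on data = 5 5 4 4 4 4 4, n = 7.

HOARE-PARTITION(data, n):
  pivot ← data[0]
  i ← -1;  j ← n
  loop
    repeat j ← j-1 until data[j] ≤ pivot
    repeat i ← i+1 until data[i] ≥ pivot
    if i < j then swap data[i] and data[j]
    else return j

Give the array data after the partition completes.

pivot = data[0] = 5; i = -1, j = 7
j→6 (data[6]=4≤5), i→0 (data[0]=5≥5); i<j, swap → 4 5 4 4 4 4 5
j→5 (data[5]=4≤5), i→1 (data[1]=5≥5); i<j, swap → 4 4 4 4 4 5 5
j→4, i→5; i≥j, return j=4. data = 4 4 4 4 4 5 5

4 4 4 4 4 5 5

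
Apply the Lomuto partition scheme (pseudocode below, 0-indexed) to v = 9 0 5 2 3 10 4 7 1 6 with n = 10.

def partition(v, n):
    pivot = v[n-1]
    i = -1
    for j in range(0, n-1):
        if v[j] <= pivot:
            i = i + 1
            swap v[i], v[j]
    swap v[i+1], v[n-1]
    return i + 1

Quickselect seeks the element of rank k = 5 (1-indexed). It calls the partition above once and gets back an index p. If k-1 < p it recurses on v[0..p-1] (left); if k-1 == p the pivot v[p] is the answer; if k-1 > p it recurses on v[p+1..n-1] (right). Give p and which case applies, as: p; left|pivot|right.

6; left

pivot=6, i=-1
j=0: 9>6, skip
j=1: 0≤6, i=0, swap(0,1) ⇒ 0 9 5 2 3 10 4 7 1 6
j=2: 5≤6, i=1, swap(1,2) ⇒ 0 5 9 2 3 10 4 7 1 6
j=3: 2≤6, i=2, swap(2,3) ⇒ 0 5 2 9 3 10 4 7 1 6
j=4: 3≤6, i=3, swap(3,4) ⇒ 0 5 2 3 9 10 4 7 1 6
j=5: 10>6, skip
j=6: 4≤6, i=4, swap(4,6) ⇒ 0 5 2 3 4 10 9 7 1 6
j=7: 7>6, skip
j=8: 1≤6, i=5, swap(5,8) ⇒ 0 5 2 3 4 1 9 7 10 6
swap(6,9) ⇒ 0 5 2 3 4 1 6 7 10 9; return 6
p = 6; k-1 = 4 < 6 ⇒ left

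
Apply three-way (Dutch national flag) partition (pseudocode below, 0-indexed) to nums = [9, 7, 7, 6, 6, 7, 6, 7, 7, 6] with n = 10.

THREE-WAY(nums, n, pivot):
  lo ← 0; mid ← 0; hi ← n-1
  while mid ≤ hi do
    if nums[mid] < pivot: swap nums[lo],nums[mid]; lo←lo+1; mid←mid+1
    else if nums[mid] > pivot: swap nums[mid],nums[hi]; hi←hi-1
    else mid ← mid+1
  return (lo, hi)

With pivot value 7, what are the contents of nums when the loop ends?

[6, 6, 6, 6, 7, 7, 7, 7, 7, 9]

lo=0 mid=0 hi=9
9>7: swap(0,9), hi=8 ⇒ [6, 7, 7, 6, 6, 7, 6, 7, 7, 9]
6<7: swap(0,0), lo=1 mid=1 ⇒ [6, 7, 7, 6, 6, 7, 6, 7, 7, 9]
7=7: mid=2
7=7: mid=3
6<7: swap(1,3), lo=2 mid=4 ⇒ [6, 6, 7, 7, 6, 7, 6, 7, 7, 9]
6<7: swap(2,4), lo=3 mid=5 ⇒ [6, 6, 6, 7, 7, 7, 6, 7, 7, 9]
7=7: mid=6
6<7: swap(3,6), lo=4 mid=7 ⇒ [6, 6, 6, 6, 7, 7, 7, 7, 7, 9]
7=7: mid=8
7=7: mid=9
done. lo=4 hi=8; nums=[6, 6, 6, 6, 7, 7, 7, 7, 7, 9]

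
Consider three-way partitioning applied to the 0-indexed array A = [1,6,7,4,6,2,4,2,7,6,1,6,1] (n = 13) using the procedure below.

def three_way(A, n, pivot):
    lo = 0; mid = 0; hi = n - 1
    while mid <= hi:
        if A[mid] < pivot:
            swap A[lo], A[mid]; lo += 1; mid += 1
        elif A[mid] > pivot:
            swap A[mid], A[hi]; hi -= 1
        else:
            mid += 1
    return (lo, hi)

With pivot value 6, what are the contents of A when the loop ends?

pivot = 6; lo=0, mid=0, hi=12
A[mid]=1<6: swap A[0],A[0]; lo=1,mid=1 → [1,6,7,4,6,2,4,2,7,6,1,6,1]
A[mid]=6=6: mid=2
A[mid]=7>6: swap A[2],A[12]; hi=11 → [1,6,1,4,6,2,4,2,7,6,1,6,7]
A[mid]=1<6: swap A[1],A[2]; lo=2,mid=3 → [1,1,6,4,6,2,4,2,7,6,1,6,7]
A[mid]=4<6: swap A[2],A[3]; lo=3,mid=4 → [1,1,4,6,6,2,4,2,7,6,1,6,7]
A[mid]=6=6: mid=5
A[mid]=2<6: swap A[3],A[5]; lo=4,mid=6 → [1,1,4,2,6,6,4,2,7,6,1,6,7]
A[mid]=4<6: swap A[4],A[6]; lo=5,mid=7 → [1,1,4,2,4,6,6,2,7,6,1,6,7]
A[mid]=2<6: swap A[5],A[7]; lo=6,mid=8 → [1,1,4,2,4,2,6,6,7,6,1,6,7]
A[mid]=7>6: swap A[8],A[11]; hi=10 → [1,1,4,2,4,2,6,6,6,6,1,7,7]
A[mid]=6=6: mid=9
A[mid]=6=6: mid=10
A[mid]=1<6: swap A[6],A[10]; lo=7,mid=11 → [1,1,4,2,4,2,1,6,6,6,6,7,7]
end: lo=7, hi=10; A = [1,1,4,2,4,2,1,6,6,6,6,7,7]

[1,1,4,2,4,2,1,6,6,6,6,7,7]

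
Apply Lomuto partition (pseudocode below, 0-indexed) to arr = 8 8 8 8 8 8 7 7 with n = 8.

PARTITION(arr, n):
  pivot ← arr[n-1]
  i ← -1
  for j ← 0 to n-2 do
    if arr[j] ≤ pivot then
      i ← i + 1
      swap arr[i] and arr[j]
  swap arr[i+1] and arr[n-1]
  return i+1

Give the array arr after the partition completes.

7 7 8 8 8 8 8 8

pivot=7, i=-1
j=0: 8>7, skip
j=1: 8>7, skip
j=2: 8>7, skip
j=3: 8>7, skip
j=4: 8>7, skip
j=5: 8>7, skip
j=6: 7≤7, i=0, swap(0,6) ⇒ 7 8 8 8 8 8 8 7
swap(1,7) ⇒ 7 7 8 8 8 8 8 8; return 1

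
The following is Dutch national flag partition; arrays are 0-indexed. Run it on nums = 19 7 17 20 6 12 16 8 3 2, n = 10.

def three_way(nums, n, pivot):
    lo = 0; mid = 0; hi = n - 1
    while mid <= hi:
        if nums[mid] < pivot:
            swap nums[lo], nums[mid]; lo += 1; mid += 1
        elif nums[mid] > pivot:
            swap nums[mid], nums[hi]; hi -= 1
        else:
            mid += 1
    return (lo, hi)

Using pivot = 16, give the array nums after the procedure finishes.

2 7 3 8 6 12 16 20 17 19

lo=0 mid=0 hi=9
19>16: swap(0,9), hi=8 ⇒ 2 7 17 20 6 12 16 8 3 19
2<16: swap(0,0), lo=1 mid=1 ⇒ 2 7 17 20 6 12 16 8 3 19
7<16: swap(1,1), lo=2 mid=2 ⇒ 2 7 17 20 6 12 16 8 3 19
17>16: swap(2,8), hi=7 ⇒ 2 7 3 20 6 12 16 8 17 19
3<16: swap(2,2), lo=3 mid=3 ⇒ 2 7 3 20 6 12 16 8 17 19
20>16: swap(3,7), hi=6 ⇒ 2 7 3 8 6 12 16 20 17 19
8<16: swap(3,3), lo=4 mid=4 ⇒ 2 7 3 8 6 12 16 20 17 19
6<16: swap(4,4), lo=5 mid=5 ⇒ 2 7 3 8 6 12 16 20 17 19
12<16: swap(5,5), lo=6 mid=6 ⇒ 2 7 3 8 6 12 16 20 17 19
16=16: mid=7
done. lo=6 hi=6; nums=2 7 3 8 6 12 16 20 17 19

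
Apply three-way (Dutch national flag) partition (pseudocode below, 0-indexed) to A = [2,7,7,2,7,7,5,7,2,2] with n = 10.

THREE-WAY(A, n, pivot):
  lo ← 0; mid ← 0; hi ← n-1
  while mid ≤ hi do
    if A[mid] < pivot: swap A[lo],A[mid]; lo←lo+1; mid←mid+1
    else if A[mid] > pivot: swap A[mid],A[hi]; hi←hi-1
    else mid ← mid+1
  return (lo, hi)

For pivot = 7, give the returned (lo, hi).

lo=0 mid=0 hi=9
2<7: swap(0,0), lo=1 mid=1 ⇒ [2,7,7,2,7,7,5,7,2,2]
7=7: mid=2
7=7: mid=3
2<7: swap(1,3), lo=2 mid=4 ⇒ [2,2,7,7,7,7,5,7,2,2]
7=7: mid=5
7=7: mid=6
5<7: swap(2,6), lo=3 mid=7 ⇒ [2,2,5,7,7,7,7,7,2,2]
7=7: mid=8
2<7: swap(3,8), lo=4 mid=9 ⇒ [2,2,5,2,7,7,7,7,7,2]
2<7: swap(4,9), lo=5 mid=10 ⇒ [2,2,5,2,2,7,7,7,7,7]
done. lo=5 hi=9; A=[2,2,5,2,2,7,7,7,7,7]

(5, 9)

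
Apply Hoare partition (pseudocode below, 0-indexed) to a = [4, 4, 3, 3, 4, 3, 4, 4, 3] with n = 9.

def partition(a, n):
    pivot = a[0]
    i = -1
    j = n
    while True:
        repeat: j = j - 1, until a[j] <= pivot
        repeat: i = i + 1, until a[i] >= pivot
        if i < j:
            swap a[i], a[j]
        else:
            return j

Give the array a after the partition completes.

pivot=4
j stops at 8 (3), i stops at 0 (4); swap ⇒ [3, 4, 3, 3, 4, 3, 4, 4, 4]
j stops at 7 (4), i stops at 1 (4); swap ⇒ [3, 4, 3, 3, 4, 3, 4, 4, 4]
j stops at 6 (4), i stops at 4 (4); swap ⇒ [3, 4, 3, 3, 4, 3, 4, 4, 4]
j stops at 5, i stops at 6; i≥j ⇒ return 5. a=[3, 4, 3, 3, 4, 3, 4, 4, 4]

[3, 4, 3, 3, 4, 3, 4, 4, 4]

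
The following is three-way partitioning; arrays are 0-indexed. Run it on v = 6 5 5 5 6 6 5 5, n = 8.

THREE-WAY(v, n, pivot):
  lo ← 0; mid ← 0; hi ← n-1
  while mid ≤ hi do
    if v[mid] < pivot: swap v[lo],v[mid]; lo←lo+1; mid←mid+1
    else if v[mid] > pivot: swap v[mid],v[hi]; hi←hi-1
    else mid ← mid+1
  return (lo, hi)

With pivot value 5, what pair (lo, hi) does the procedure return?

lo=0 mid=0 hi=7
6>5: swap(0,7), hi=6 ⇒ 5 5 5 5 6 6 5 6
5=5: mid=1
5=5: mid=2
5=5: mid=3
5=5: mid=4
6>5: swap(4,6), hi=5 ⇒ 5 5 5 5 5 6 6 6
5=5: mid=5
6>5: swap(5,5), hi=4 ⇒ 5 5 5 5 5 6 6 6
done. lo=0 hi=4; v=5 5 5 5 5 6 6 6

(0, 4)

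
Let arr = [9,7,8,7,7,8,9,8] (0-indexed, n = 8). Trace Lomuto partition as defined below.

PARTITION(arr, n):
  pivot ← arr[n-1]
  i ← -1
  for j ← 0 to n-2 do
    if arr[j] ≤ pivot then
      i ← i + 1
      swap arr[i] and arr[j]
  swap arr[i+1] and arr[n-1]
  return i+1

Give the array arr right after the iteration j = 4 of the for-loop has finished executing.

pivot=8, i=-1
j=0: 9>8, skip
j=1: 7≤8, i=0, swap(0,1) ⇒ [7,9,8,7,7,8,9,8]
j=2: 8≤8, i=1, swap(1,2) ⇒ [7,8,9,7,7,8,9,8]
j=3: 7≤8, i=2, swap(2,3) ⇒ [7,8,7,9,7,8,9,8]
j=4: 7≤8, i=3, swap(3,4) ⇒ [7,8,7,7,9,8,9,8]
(after j=4) arr = [7,8,7,7,9,8,9,8]

[7,8,7,7,9,8,9,8]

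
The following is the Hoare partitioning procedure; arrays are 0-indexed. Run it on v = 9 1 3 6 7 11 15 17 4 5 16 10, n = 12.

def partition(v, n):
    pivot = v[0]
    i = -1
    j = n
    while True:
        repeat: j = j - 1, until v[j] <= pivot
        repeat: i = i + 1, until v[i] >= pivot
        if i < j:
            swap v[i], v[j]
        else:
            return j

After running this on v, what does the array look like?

5 1 3 6 7 4 15 17 11 9 16 10

pivot = v[0] = 9; i = -1, j = 12
j→9 (v[9]=5≤9), i→0 (v[0]=9≥9); i<j, swap → 5 1 3 6 7 11 15 17 4 9 16 10
j→8 (v[8]=4≤9), i→5 (v[5]=11≥9); i<j, swap → 5 1 3 6 7 4 15 17 11 9 16 10
j→5, i→6; i≥j, return j=5. v = 5 1 3 6 7 4 15 17 11 9 16 10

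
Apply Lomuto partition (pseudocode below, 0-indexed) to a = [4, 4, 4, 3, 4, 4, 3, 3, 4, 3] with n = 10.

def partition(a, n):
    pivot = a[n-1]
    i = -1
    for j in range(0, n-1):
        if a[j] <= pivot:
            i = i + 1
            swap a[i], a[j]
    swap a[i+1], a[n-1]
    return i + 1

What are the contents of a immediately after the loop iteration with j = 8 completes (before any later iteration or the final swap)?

pivot = a[9] = 3; i = -1
j=0: a[0]=4 > 3 → no swap
j=1: a[1]=4 > 3 → no swap
j=2: a[2]=4 > 3 → no swap
j=3: a[3]=3 ≤ 3 → i=0, swap a[0],a[3] → [3, 4, 4, 4, 4, 4, 3, 3, 4, 3]
j=4: a[4]=4 > 3 → no swap
j=5: a[5]=4 > 3 → no swap
j=6: a[6]=3 ≤ 3 → i=1, swap a[1],a[6] → [3, 3, 4, 4, 4, 4, 4, 3, 4, 3]
j=7: a[7]=3 ≤ 3 → i=2, swap a[2],a[7] → [3, 3, 3, 4, 4, 4, 4, 4, 4, 3]
j=8: a[8]=4 > 3 → no swap
(after j=8) a = [3, 3, 3, 4, 4, 4, 4, 4, 4, 3]

[3, 3, 3, 4, 4, 4, 4, 4, 4, 3]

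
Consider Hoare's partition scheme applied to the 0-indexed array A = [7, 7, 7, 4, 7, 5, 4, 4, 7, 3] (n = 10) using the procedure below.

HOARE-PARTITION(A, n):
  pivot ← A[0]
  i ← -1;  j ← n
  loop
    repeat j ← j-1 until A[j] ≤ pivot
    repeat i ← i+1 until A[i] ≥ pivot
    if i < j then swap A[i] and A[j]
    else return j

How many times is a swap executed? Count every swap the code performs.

4

pivot = A[0] = 7; i = -1, j = 10
j→9 (A[9]=3≤7), i→0 (A[0]=7≥7); i<j, swap → [3, 7, 7, 4, 7, 5, 4, 4, 7, 7]
j→8 (A[8]=7≤7), i→1 (A[1]=7≥7); i<j, swap → [3, 7, 7, 4, 7, 5, 4, 4, 7, 7]
j→7 (A[7]=4≤7), i→2 (A[2]=7≥7); i<j, swap → [3, 7, 4, 4, 7, 5, 4, 7, 7, 7]
j→6 (A[6]=4≤7), i→4 (A[4]=7≥7); i<j, swap → [3, 7, 4, 4, 4, 5, 7, 7, 7, 7]
j→5, i→6; i≥j, return j=5. A = [3, 7, 4, 4, 4, 5, 7, 7, 7, 7]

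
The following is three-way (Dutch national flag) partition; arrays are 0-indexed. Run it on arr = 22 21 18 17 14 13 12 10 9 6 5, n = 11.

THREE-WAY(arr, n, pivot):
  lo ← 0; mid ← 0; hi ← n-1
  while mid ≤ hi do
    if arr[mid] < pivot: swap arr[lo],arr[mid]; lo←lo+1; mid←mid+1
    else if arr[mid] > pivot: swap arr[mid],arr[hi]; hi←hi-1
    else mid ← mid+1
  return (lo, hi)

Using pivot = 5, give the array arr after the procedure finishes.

lo=0 mid=0 hi=10
22>5: swap(0,10), hi=9 ⇒ 5 21 18 17 14 13 12 10 9 6 22
5=5: mid=1
21>5: swap(1,9), hi=8 ⇒ 5 6 18 17 14 13 12 10 9 21 22
6>5: swap(1,8), hi=7 ⇒ 5 9 18 17 14 13 12 10 6 21 22
9>5: swap(1,7), hi=6 ⇒ 5 10 18 17 14 13 12 9 6 21 22
10>5: swap(1,6), hi=5 ⇒ 5 12 18 17 14 13 10 9 6 21 22
12>5: swap(1,5), hi=4 ⇒ 5 13 18 17 14 12 10 9 6 21 22
13>5: swap(1,4), hi=3 ⇒ 5 14 18 17 13 12 10 9 6 21 22
14>5: swap(1,3), hi=2 ⇒ 5 17 18 14 13 12 10 9 6 21 22
17>5: swap(1,2), hi=1 ⇒ 5 18 17 14 13 12 10 9 6 21 22
18>5: swap(1,1), hi=0 ⇒ 5 18 17 14 13 12 10 9 6 21 22
done. lo=0 hi=0; arr=5 18 17 14 13 12 10 9 6 21 22

5 18 17 14 13 12 10 9 6 21 22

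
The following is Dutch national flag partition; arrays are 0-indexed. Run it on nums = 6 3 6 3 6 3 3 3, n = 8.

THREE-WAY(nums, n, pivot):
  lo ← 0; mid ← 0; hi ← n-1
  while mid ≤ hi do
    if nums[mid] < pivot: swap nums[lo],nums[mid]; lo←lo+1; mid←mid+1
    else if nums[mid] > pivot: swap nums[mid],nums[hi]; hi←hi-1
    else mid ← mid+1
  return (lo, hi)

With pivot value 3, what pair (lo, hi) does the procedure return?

(0, 4)

pivot = 3; lo=0, mid=0, hi=7
nums[mid]=6>3: swap nums[0],nums[7]; hi=6 → 3 3 6 3 6 3 3 6
nums[mid]=3=3: mid=1
nums[mid]=3=3: mid=2
nums[mid]=6>3: swap nums[2],nums[6]; hi=5 → 3 3 3 3 6 3 6 6
nums[mid]=3=3: mid=3
nums[mid]=3=3: mid=4
nums[mid]=6>3: swap nums[4],nums[5]; hi=4 → 3 3 3 3 3 6 6 6
nums[mid]=3=3: mid=5
end: lo=0, hi=4; nums = 3 3 3 3 3 6 6 6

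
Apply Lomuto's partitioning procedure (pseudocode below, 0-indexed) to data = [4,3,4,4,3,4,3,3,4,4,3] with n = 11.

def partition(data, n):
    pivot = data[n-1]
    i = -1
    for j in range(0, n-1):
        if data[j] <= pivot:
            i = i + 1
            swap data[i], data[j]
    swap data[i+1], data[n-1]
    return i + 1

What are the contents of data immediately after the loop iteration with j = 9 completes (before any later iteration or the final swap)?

pivot = data[10] = 3; i = -1
j=0: data[0]=4 > 3 → no swap
j=1: data[1]=3 ≤ 3 → i=0, swap data[0],data[1] → [3,4,4,4,3,4,3,3,4,4,3]
j=2: data[2]=4 > 3 → no swap
j=3: data[3]=4 > 3 → no swap
j=4: data[4]=3 ≤ 3 → i=1, swap data[1],data[4] → [3,3,4,4,4,4,3,3,4,4,3]
j=5: data[5]=4 > 3 → no swap
j=6: data[6]=3 ≤ 3 → i=2, swap data[2],data[6] → [3,3,3,4,4,4,4,3,4,4,3]
j=7: data[7]=3 ≤ 3 → i=3, swap data[3],data[7] → [3,3,3,3,4,4,4,4,4,4,3]
j=8: data[8]=4 > 3 → no swap
j=9: data[9]=4 > 3 → no swap
(after j=9) data = [3,3,3,3,4,4,4,4,4,4,3]

[3,3,3,3,4,4,4,4,4,4,3]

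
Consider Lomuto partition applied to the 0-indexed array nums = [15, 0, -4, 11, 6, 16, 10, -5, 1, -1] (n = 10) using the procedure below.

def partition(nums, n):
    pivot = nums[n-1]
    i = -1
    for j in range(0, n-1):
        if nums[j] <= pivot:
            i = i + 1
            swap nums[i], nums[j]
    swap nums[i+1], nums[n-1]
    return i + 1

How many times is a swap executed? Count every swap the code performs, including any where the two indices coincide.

pivot = nums[9] = -1; i = -1
j=0: nums[0]=15 > -1 → no swap
j=1: nums[1]=0 > -1 → no swap
j=2: nums[2]=-4 ≤ -1 → i=0, swap nums[0],nums[2] → [-4, 0, 15, 11, 6, 16, 10, -5, 1, -1]
j=3: nums[3]=11 > -1 → no swap
j=4: nums[4]=6 > -1 → no swap
j=5: nums[5]=16 > -1 → no swap
j=6: nums[6]=10 > -1 → no swap
j=7: nums[7]=-5 ≤ -1 → i=1, swap nums[1],nums[7] → [-4, -5, 15, 11, 6, 16, 10, 0, 1, -1]
j=8: nums[8]=1 > -1 → no swap
final swap nums[2],nums[9] → [-4, -5, -1, 11, 6, 16, 10, 0, 1, 15]; return 2

3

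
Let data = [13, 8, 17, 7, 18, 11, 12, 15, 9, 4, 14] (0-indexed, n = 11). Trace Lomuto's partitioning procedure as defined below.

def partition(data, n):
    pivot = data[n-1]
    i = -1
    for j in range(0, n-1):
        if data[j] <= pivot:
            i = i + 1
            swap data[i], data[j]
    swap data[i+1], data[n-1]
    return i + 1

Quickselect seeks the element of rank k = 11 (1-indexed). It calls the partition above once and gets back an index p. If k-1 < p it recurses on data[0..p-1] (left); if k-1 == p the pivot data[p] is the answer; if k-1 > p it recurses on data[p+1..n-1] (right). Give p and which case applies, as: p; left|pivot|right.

7; right

pivot=14, i=-1
j=0: 13≤14, i=0, swap(0,0) ⇒ [13, 8, 17, 7, 18, 11, 12, 15, 9, 4, 14]
j=1: 8≤14, i=1, swap(1,1) ⇒ [13, 8, 17, 7, 18, 11, 12, 15, 9, 4, 14]
j=2: 17>14, skip
j=3: 7≤14, i=2, swap(2,3) ⇒ [13, 8, 7, 17, 18, 11, 12, 15, 9, 4, 14]
j=4: 18>14, skip
j=5: 11≤14, i=3, swap(3,5) ⇒ [13, 8, 7, 11, 18, 17, 12, 15, 9, 4, 14]
j=6: 12≤14, i=4, swap(4,6) ⇒ [13, 8, 7, 11, 12, 17, 18, 15, 9, 4, 14]
j=7: 15>14, skip
j=8: 9≤14, i=5, swap(5,8) ⇒ [13, 8, 7, 11, 12, 9, 18, 15, 17, 4, 14]
j=9: 4≤14, i=6, swap(6,9) ⇒ [13, 8, 7, 11, 12, 9, 4, 15, 17, 18, 14]
swap(7,10) ⇒ [13, 8, 7, 11, 12, 9, 4, 14, 17, 18, 15]; return 7
p = 7; k-1 = 10 > 7 ⇒ right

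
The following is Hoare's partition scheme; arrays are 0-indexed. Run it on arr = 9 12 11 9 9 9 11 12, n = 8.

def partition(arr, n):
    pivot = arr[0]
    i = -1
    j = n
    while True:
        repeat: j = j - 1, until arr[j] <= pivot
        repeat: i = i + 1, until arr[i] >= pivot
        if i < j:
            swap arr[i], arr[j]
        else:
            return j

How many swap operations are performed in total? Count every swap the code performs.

pivot=9
j stops at 5 (9), i stops at 0 (9); swap ⇒ 9 12 11 9 9 9 11 12
j stops at 4 (9), i stops at 1 (12); swap ⇒ 9 9 11 9 12 9 11 12
j stops at 3 (9), i stops at 2 (11); swap ⇒ 9 9 9 11 12 9 11 12
j stops at 2, i stops at 3; i≥j ⇒ return 2. arr=9 9 9 11 12 9 11 12

3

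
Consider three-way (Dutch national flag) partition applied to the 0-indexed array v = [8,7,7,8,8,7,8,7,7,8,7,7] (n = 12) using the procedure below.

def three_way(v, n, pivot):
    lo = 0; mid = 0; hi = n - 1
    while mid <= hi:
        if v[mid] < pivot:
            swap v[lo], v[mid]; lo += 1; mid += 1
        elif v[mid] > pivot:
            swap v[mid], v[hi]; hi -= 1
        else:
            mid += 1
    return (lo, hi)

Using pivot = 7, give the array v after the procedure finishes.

[7,7,7,7,7,7,7,8,8,8,8,8]

pivot = 7; lo=0, mid=0, hi=11
v[mid]=8>7: swap v[0],v[11]; hi=10 → [7,7,7,8,8,7,8,7,7,8,7,8]
v[mid]=7=7: mid=1
v[mid]=7=7: mid=2
v[mid]=7=7: mid=3
v[mid]=8>7: swap v[3],v[10]; hi=9 → [7,7,7,7,8,7,8,7,7,8,8,8]
v[mid]=7=7: mid=4
v[mid]=8>7: swap v[4],v[9]; hi=8 → [7,7,7,7,8,7,8,7,7,8,8,8]
v[mid]=8>7: swap v[4],v[8]; hi=7 → [7,7,7,7,7,7,8,7,8,8,8,8]
v[mid]=7=7: mid=5
v[mid]=7=7: mid=6
v[mid]=8>7: swap v[6],v[7]; hi=6 → [7,7,7,7,7,7,7,8,8,8,8,8]
v[mid]=7=7: mid=7
end: lo=0, hi=6; v = [7,7,7,7,7,7,7,8,8,8,8,8]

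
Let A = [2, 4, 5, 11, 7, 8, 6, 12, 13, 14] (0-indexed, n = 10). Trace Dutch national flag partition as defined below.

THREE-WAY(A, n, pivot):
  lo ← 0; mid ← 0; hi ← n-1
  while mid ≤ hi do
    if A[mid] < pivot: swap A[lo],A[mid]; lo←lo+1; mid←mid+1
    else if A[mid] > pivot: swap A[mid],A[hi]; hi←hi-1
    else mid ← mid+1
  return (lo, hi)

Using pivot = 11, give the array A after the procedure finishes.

pivot = 11; lo=0, mid=0, hi=9
A[mid]=2<11: swap A[0],A[0]; lo=1,mid=1 → [2, 4, 5, 11, 7, 8, 6, 12, 13, 14]
A[mid]=4<11: swap A[1],A[1]; lo=2,mid=2 → [2, 4, 5, 11, 7, 8, 6, 12, 13, 14]
A[mid]=5<11: swap A[2],A[2]; lo=3,mid=3 → [2, 4, 5, 11, 7, 8, 6, 12, 13, 14]
A[mid]=11=11: mid=4
A[mid]=7<11: swap A[3],A[4]; lo=4,mid=5 → [2, 4, 5, 7, 11, 8, 6, 12, 13, 14]
A[mid]=8<11: swap A[4],A[5]; lo=5,mid=6 → [2, 4, 5, 7, 8, 11, 6, 12, 13, 14]
A[mid]=6<11: swap A[5],A[6]; lo=6,mid=7 → [2, 4, 5, 7, 8, 6, 11, 12, 13, 14]
A[mid]=12>11: swap A[7],A[9]; hi=8 → [2, 4, 5, 7, 8, 6, 11, 14, 13, 12]
A[mid]=14>11: swap A[7],A[8]; hi=7 → [2, 4, 5, 7, 8, 6, 11, 13, 14, 12]
A[mid]=13>11: swap A[7],A[7]; hi=6 → [2, 4, 5, 7, 8, 6, 11, 13, 14, 12]
end: lo=6, hi=6; A = [2, 4, 5, 7, 8, 6, 11, 13, 14, 12]

[2, 4, 5, 7, 8, 6, 11, 13, 14, 12]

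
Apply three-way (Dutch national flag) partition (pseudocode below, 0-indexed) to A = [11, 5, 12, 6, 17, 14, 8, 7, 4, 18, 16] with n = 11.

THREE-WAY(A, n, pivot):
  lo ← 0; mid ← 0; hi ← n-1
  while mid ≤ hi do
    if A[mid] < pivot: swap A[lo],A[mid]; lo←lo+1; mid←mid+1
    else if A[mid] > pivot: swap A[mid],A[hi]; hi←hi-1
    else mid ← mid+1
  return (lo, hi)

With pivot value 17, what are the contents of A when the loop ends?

[11, 5, 12, 6, 14, 8, 7, 4, 16, 17, 18]

pivot = 17; lo=0, mid=0, hi=10
A[mid]=11<17: swap A[0],A[0]; lo=1,mid=1 → [11, 5, 12, 6, 17, 14, 8, 7, 4, 18, 16]
A[mid]=5<17: swap A[1],A[1]; lo=2,mid=2 → [11, 5, 12, 6, 17, 14, 8, 7, 4, 18, 16]
A[mid]=12<17: swap A[2],A[2]; lo=3,mid=3 → [11, 5, 12, 6, 17, 14, 8, 7, 4, 18, 16]
A[mid]=6<17: swap A[3],A[3]; lo=4,mid=4 → [11, 5, 12, 6, 17, 14, 8, 7, 4, 18, 16]
A[mid]=17=17: mid=5
A[mid]=14<17: swap A[4],A[5]; lo=5,mid=6 → [11, 5, 12, 6, 14, 17, 8, 7, 4, 18, 16]
A[mid]=8<17: swap A[5],A[6]; lo=6,mid=7 → [11, 5, 12, 6, 14, 8, 17, 7, 4, 18, 16]
A[mid]=7<17: swap A[6],A[7]; lo=7,mid=8 → [11, 5, 12, 6, 14, 8, 7, 17, 4, 18, 16]
A[mid]=4<17: swap A[7],A[8]; lo=8,mid=9 → [11, 5, 12, 6, 14, 8, 7, 4, 17, 18, 16]
A[mid]=18>17: swap A[9],A[10]; hi=9 → [11, 5, 12, 6, 14, 8, 7, 4, 17, 16, 18]
A[mid]=16<17: swap A[8],A[9]; lo=9,mid=10 → [11, 5, 12, 6, 14, 8, 7, 4, 16, 17, 18]
end: lo=9, hi=9; A = [11, 5, 12, 6, 14, 8, 7, 4, 16, 17, 18]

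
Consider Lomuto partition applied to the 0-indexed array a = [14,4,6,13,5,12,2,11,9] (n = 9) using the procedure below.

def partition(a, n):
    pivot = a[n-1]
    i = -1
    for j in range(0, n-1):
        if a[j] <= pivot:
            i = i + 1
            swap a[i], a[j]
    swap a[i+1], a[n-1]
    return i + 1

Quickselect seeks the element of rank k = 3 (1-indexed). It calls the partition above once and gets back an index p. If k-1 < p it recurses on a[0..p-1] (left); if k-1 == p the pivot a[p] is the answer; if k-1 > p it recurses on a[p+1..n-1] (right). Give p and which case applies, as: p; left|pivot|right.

pivot=9, i=-1
j=0: 14>9, skip
j=1: 4≤9, i=0, swap(0,1) ⇒ [4,14,6,13,5,12,2,11,9]
j=2: 6≤9, i=1, swap(1,2) ⇒ [4,6,14,13,5,12,2,11,9]
j=3: 13>9, skip
j=4: 5≤9, i=2, swap(2,4) ⇒ [4,6,5,13,14,12,2,11,9]
j=5: 12>9, skip
j=6: 2≤9, i=3, swap(3,6) ⇒ [4,6,5,2,14,12,13,11,9]
j=7: 11>9, skip
swap(4,8) ⇒ [4,6,5,2,9,12,13,11,14]; return 4
p = 4; k-1 = 2 < 4 ⇒ left

4; left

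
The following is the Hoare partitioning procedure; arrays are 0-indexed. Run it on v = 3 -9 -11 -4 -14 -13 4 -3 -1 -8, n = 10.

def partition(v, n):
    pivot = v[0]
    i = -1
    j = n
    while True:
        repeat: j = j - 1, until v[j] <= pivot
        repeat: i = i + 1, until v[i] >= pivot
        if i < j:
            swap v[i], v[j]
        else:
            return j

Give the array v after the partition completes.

pivot = v[0] = 3; i = -1, j = 10
j→9 (v[9]=-8≤3), i→0 (v[0]=3≥3); i<j, swap → -8 -9 -11 -4 -14 -13 4 -3 -1 3
j→8 (v[8]=-1≤3), i→6 (v[6]=4≥3); i<j, swap → -8 -9 -11 -4 -14 -13 -1 -3 4 3
j→7, i→8; i≥j, return j=7. v = -8 -9 -11 -4 -14 -13 -1 -3 4 3

-8 -9 -11 -4 -14 -13 -1 -3 4 3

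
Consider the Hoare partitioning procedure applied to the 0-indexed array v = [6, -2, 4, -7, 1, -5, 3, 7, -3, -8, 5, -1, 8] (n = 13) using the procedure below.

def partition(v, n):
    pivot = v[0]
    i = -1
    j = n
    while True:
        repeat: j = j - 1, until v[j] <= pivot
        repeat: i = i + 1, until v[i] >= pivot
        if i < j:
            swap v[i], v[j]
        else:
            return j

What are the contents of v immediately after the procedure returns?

pivot=6
j stops at 11 (-1), i stops at 0 (6); swap ⇒ [-1, -2, 4, -7, 1, -5, 3, 7, -3, -8, 5, 6, 8]
j stops at 10 (5), i stops at 7 (7); swap ⇒ [-1, -2, 4, -7, 1, -5, 3, 5, -3, -8, 7, 6, 8]
j stops at 9, i stops at 10; i≥j ⇒ return 9. v=[-1, -2, 4, -7, 1, -5, 3, 5, -3, -8, 7, 6, 8]

[-1, -2, 4, -7, 1, -5, 3, 5, -3, -8, 7, 6, 8]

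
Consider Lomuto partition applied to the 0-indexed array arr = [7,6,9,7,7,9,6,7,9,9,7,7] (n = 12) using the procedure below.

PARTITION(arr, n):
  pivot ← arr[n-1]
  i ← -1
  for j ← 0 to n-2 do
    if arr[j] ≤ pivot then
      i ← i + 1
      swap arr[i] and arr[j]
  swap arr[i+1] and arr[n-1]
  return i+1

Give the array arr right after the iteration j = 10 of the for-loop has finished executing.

[7,6,7,7,6,7,7,9,9,9,9,7]

pivot=7, i=-1
j=0: 7≤7, i=0, swap(0,0) ⇒ [7,6,9,7,7,9,6,7,9,9,7,7]
j=1: 6≤7, i=1, swap(1,1) ⇒ [7,6,9,7,7,9,6,7,9,9,7,7]
j=2: 9>7, skip
j=3: 7≤7, i=2, swap(2,3) ⇒ [7,6,7,9,7,9,6,7,9,9,7,7]
j=4: 7≤7, i=3, swap(3,4) ⇒ [7,6,7,7,9,9,6,7,9,9,7,7]
j=5: 9>7, skip
j=6: 6≤7, i=4, swap(4,6) ⇒ [7,6,7,7,6,9,9,7,9,9,7,7]
j=7: 7≤7, i=5, swap(5,7) ⇒ [7,6,7,7,6,7,9,9,9,9,7,7]
j=8: 9>7, skip
j=9: 9>7, skip
j=10: 7≤7, i=6, swap(6,10) ⇒ [7,6,7,7,6,7,7,9,9,9,9,7]
(after j=10) arr = [7,6,7,7,6,7,7,9,9,9,9,7]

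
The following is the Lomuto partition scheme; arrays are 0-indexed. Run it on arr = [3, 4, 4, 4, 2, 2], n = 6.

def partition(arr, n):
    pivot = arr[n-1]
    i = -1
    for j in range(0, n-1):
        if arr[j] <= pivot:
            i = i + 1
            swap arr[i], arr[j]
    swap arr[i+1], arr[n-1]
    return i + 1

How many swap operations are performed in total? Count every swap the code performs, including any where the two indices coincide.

2

pivot=2, i=-1
j=0: 3>2, skip
j=1: 4>2, skip
j=2: 4>2, skip
j=3: 4>2, skip
j=4: 2≤2, i=0, swap(0,4) ⇒ [2, 4, 4, 4, 3, 2]
swap(1,5) ⇒ [2, 2, 4, 4, 3, 4]; return 1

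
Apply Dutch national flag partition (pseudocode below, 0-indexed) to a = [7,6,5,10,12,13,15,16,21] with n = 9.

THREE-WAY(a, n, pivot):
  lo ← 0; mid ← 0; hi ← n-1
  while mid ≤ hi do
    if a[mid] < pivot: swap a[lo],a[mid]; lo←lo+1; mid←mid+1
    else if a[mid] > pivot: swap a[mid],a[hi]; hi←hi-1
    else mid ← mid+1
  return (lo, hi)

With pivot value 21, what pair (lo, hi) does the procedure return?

pivot = 21; lo=0, mid=0, hi=8
a[mid]=7<21: swap a[0],a[0]; lo=1,mid=1 → [7,6,5,10,12,13,15,16,21]
a[mid]=6<21: swap a[1],a[1]; lo=2,mid=2 → [7,6,5,10,12,13,15,16,21]
a[mid]=5<21: swap a[2],a[2]; lo=3,mid=3 → [7,6,5,10,12,13,15,16,21]
a[mid]=10<21: swap a[3],a[3]; lo=4,mid=4 → [7,6,5,10,12,13,15,16,21]
a[mid]=12<21: swap a[4],a[4]; lo=5,mid=5 → [7,6,5,10,12,13,15,16,21]
a[mid]=13<21: swap a[5],a[5]; lo=6,mid=6 → [7,6,5,10,12,13,15,16,21]
a[mid]=15<21: swap a[6],a[6]; lo=7,mid=7 → [7,6,5,10,12,13,15,16,21]
a[mid]=16<21: swap a[7],a[7]; lo=8,mid=8 → [7,6,5,10,12,13,15,16,21]
a[mid]=21=21: mid=9
end: lo=8, hi=8; a = [7,6,5,10,12,13,15,16,21]

(8, 8)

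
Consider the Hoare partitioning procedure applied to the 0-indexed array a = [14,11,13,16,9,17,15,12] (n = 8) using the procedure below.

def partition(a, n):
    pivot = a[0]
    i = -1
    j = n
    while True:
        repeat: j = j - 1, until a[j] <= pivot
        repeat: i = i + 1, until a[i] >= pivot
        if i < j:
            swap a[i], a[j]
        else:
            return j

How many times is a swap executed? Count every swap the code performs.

2

pivot=14
j stops at 7 (12), i stops at 0 (14); swap ⇒ [12,11,13,16,9,17,15,14]
j stops at 4 (9), i stops at 3 (16); swap ⇒ [12,11,13,9,16,17,15,14]
j stops at 3, i stops at 4; i≥j ⇒ return 3. a=[12,11,13,9,16,17,15,14]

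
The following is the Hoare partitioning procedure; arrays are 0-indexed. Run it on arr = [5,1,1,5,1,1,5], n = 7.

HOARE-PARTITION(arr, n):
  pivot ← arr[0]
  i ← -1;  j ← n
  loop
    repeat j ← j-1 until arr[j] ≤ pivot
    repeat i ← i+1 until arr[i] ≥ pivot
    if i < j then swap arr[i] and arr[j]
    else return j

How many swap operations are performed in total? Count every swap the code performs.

2

pivot=5
j stops at 6 (5), i stops at 0 (5); swap ⇒ [5,1,1,5,1,1,5]
j stops at 5 (1), i stops at 3 (5); swap ⇒ [5,1,1,1,1,5,5]
j stops at 4, i stops at 5; i≥j ⇒ return 4. arr=[5,1,1,1,1,5,5]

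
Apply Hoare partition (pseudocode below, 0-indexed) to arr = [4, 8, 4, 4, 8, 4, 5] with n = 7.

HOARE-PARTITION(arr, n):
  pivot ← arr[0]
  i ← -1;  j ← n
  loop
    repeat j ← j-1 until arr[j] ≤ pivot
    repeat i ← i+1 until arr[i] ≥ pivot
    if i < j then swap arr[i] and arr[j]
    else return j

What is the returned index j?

2

pivot=4
j stops at 5 (4), i stops at 0 (4); swap ⇒ [4, 8, 4, 4, 8, 4, 5]
j stops at 3 (4), i stops at 1 (8); swap ⇒ [4, 4, 4, 8, 8, 4, 5]
j stops at 2, i stops at 2; i≥j ⇒ return 2. arr=[4, 4, 4, 8, 8, 4, 5]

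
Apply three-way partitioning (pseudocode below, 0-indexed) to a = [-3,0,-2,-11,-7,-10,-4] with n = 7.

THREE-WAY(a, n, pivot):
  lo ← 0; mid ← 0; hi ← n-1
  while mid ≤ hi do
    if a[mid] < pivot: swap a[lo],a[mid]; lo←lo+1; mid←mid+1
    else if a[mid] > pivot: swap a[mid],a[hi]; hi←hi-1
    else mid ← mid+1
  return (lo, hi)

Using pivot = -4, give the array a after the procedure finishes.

pivot = -4; lo=0, mid=0, hi=6
a[mid]=-3>-4: swap a[0],a[6]; hi=5 → [-4,0,-2,-11,-7,-10,-3]
a[mid]=-4=-4: mid=1
a[mid]=0>-4: swap a[1],a[5]; hi=4 → [-4,-10,-2,-11,-7,0,-3]
a[mid]=-10<-4: swap a[0],a[1]; lo=1,mid=2 → [-10,-4,-2,-11,-7,0,-3]
a[mid]=-2>-4: swap a[2],a[4]; hi=3 → [-10,-4,-7,-11,-2,0,-3]
a[mid]=-7<-4: swap a[1],a[2]; lo=2,mid=3 → [-10,-7,-4,-11,-2,0,-3]
a[mid]=-11<-4: swap a[2],a[3]; lo=3,mid=4 → [-10,-7,-11,-4,-2,0,-3]
end: lo=3, hi=3; a = [-10,-7,-11,-4,-2,0,-3]

[-10,-7,-11,-4,-2,0,-3]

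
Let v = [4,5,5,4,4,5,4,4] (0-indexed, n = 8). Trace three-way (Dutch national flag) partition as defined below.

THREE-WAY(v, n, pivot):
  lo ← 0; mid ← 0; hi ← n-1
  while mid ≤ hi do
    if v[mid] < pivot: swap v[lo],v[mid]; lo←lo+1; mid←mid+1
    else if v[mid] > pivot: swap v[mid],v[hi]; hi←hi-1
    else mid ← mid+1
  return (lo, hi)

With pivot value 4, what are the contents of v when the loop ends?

[4,4,4,4,4,5,5,5]

pivot = 4; lo=0, mid=0, hi=7
v[mid]=4=4: mid=1
v[mid]=5>4: swap v[1],v[7]; hi=6 → [4,4,5,4,4,5,4,5]
v[mid]=4=4: mid=2
v[mid]=5>4: swap v[2],v[6]; hi=5 → [4,4,4,4,4,5,5,5]
v[mid]=4=4: mid=3
v[mid]=4=4: mid=4
v[mid]=4=4: mid=5
v[mid]=5>4: swap v[5],v[5]; hi=4 → [4,4,4,4,4,5,5,5]
end: lo=0, hi=4; v = [4,4,4,4,4,5,5,5]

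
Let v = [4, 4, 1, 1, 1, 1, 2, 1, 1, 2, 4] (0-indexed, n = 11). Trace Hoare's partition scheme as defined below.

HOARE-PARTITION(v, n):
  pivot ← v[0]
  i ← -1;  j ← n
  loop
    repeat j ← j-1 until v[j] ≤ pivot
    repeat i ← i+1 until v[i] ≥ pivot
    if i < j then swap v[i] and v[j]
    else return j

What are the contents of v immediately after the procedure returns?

[4, 2, 1, 1, 1, 1, 2, 1, 1, 4, 4]

pivot=4
j stops at 10 (4), i stops at 0 (4); swap ⇒ [4, 4, 1, 1, 1, 1, 2, 1, 1, 2, 4]
j stops at 9 (2), i stops at 1 (4); swap ⇒ [4, 2, 1, 1, 1, 1, 2, 1, 1, 4, 4]
j stops at 8, i stops at 9; i≥j ⇒ return 8. v=[4, 2, 1, 1, 1, 1, 2, 1, 1, 4, 4]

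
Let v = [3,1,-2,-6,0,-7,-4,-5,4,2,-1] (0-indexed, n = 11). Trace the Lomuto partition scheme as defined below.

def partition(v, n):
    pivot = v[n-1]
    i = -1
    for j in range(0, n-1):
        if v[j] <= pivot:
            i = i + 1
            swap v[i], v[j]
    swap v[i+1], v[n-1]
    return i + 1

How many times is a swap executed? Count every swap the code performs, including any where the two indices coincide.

6

pivot=-1, i=-1
j=0: 3>-1, skip
j=1: 1>-1, skip
j=2: -2≤-1, i=0, swap(0,2) ⇒ [-2,1,3,-6,0,-7,-4,-5,4,2,-1]
j=3: -6≤-1, i=1, swap(1,3) ⇒ [-2,-6,3,1,0,-7,-4,-5,4,2,-1]
j=4: 0>-1, skip
j=5: -7≤-1, i=2, swap(2,5) ⇒ [-2,-6,-7,1,0,3,-4,-5,4,2,-1]
j=6: -4≤-1, i=3, swap(3,6) ⇒ [-2,-6,-7,-4,0,3,1,-5,4,2,-1]
j=7: -5≤-1, i=4, swap(4,7) ⇒ [-2,-6,-7,-4,-5,3,1,0,4,2,-1]
j=8: 4>-1, skip
j=9: 2>-1, skip
swap(5,10) ⇒ [-2,-6,-7,-4,-5,-1,1,0,4,2,3]; return 5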